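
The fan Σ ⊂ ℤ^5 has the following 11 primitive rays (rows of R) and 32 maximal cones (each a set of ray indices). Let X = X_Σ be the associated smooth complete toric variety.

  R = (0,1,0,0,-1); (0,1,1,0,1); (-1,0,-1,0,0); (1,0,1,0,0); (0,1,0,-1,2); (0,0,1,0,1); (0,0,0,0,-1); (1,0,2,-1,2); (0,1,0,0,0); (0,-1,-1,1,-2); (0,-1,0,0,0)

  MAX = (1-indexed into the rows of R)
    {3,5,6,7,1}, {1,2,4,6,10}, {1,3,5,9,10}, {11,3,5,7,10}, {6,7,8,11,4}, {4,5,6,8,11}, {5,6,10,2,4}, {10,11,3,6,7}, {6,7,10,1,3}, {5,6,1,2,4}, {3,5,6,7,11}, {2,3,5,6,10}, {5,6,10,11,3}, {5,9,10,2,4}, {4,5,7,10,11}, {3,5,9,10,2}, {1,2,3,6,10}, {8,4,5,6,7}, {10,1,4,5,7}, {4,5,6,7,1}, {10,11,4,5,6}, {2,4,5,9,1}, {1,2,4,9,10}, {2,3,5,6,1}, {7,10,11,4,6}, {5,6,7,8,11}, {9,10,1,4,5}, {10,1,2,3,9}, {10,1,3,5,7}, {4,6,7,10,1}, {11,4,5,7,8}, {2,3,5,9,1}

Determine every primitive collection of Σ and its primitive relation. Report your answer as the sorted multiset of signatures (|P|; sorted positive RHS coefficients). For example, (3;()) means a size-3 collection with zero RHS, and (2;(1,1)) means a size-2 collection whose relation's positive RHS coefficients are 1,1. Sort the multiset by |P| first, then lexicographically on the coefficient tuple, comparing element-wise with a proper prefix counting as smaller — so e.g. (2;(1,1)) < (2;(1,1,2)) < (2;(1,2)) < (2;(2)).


16 minimal non-faces of Δ(Σ) (on 11 rays):

  P={3,4}:  v_{3} + v_{4} = 0 — sig = (2;())
  P={9,11}:  v_{9} + v_{11} = 0 — sig = (2;())
  P={1,11}:  v_{1} + v_{11} = v_{7} — sig = (2;(1))
  P={2,11}:  v_{2} + v_{11} = v_{6} — sig = (2;(1))
  P={6,9}:  v_{6} + v_{9} = v_{2} — sig = (2;(1))
  P={7,9}:  v_{7} + v_{9} = v_{1} — sig = (2;(1))
  P={2,7}:  v_{2} + v_{7} = v_{1} + v_{6} — sig = (2;(1,1))
  P={8,10}:  v_{8} + v_{10} = v_{4} + v_{11} — sig = (2;(1,1))
  P={3,8}:  v_{3} + v_{8} = v_{5} + v_{6} + v_{7} + v_{11} — sig = (2;(1,1,1,1))
  P={8,9}:  v_{8} + v_{9} = v_{4} + v_{5} + v_{6} + v_{7} — sig = (2;(1,1,1,1))
  P={1,8}:  v_{1} + v_{8} = v_{4} + v_{5} + v_{6} + 2·v_{7} — sig = (2;(1,1,1,2))
  P={2,8}:  v_{2} + v_{8} = v_{4} + v_{5} + 2·v_{6} + v_{7} — sig = (2;(1,1,1,2))
  P={5,6,7,10}:  v_{5} + v_{6} + v_{7} + v_{10} = 0 — sig = (4;())
  P={1,5,6,10}:  v_{1} + v_{5} + v_{6} + v_{10} = v_{9} — sig = (4;(1))
  P={1,2,5,10}:  v_{1} + v_{2} + v_{5} + v_{10} = 2·v_{9} — sig = (4;(2))
  P={4,5,6,7,11}:  v_{4} + v_{5} + v_{6} + v_{7} + v_{11} = v_{8} — sig = (5;(1))

so the primitive-relation signature multiset is
{ (2;()) ×2,  (2;(1)) ×4,  (2;(1,1)) ×2,  (2;(1,1,1,1)) ×2,  (2;(1,1,1,2)) ×2,  (4;()),  (4;(1)),  (4;(2)),  (5;(1)) }


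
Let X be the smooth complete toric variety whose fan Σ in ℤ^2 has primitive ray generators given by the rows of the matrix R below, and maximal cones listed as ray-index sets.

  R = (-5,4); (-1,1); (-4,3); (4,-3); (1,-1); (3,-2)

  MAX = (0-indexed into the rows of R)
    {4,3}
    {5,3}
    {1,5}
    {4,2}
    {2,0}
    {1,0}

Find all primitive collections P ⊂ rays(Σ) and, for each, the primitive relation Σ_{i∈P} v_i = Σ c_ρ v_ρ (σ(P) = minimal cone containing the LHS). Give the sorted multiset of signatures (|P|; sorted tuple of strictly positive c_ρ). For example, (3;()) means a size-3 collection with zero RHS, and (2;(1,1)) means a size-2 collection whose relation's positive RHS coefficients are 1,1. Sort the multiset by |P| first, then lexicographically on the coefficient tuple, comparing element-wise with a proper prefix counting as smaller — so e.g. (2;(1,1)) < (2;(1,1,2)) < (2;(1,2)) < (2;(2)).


Σ has 9 primitive collections:

  P={1,4}:  v_{1} + v_{4} = 0  so sig = (2;())
  P={2,3}:  v_{2} + v_{3} = 0  so sig = (2;())
  P={0,3}:  v_{0} + v_{3} = v_{1}  so sig = (2;(1))
  P={0,4}:  v_{0} + v_{4} = v_{2}  so sig = (2;(1))
  P={1,2}:  v_{1} + v_{2} = v_{0}  so sig = (2;(1))
  P={1,3}:  v_{1} + v_{3} = v_{5}  so sig = (2;(1))
  P={2,5}:  v_{2} + v_{5} = v_{1}  so sig = (2;(1))
  P={4,5}:  v_{4} + v_{5} = v_{3}  so sig = (2;(1))
  P={0,5}:  v_{0} + v_{5} = 2·v_{1}  so sig = (2;(2))

so the primitive-relation signature multiset is
{ (2;()) ×2,  (2;(1)) ×6,  (2;(2)) }


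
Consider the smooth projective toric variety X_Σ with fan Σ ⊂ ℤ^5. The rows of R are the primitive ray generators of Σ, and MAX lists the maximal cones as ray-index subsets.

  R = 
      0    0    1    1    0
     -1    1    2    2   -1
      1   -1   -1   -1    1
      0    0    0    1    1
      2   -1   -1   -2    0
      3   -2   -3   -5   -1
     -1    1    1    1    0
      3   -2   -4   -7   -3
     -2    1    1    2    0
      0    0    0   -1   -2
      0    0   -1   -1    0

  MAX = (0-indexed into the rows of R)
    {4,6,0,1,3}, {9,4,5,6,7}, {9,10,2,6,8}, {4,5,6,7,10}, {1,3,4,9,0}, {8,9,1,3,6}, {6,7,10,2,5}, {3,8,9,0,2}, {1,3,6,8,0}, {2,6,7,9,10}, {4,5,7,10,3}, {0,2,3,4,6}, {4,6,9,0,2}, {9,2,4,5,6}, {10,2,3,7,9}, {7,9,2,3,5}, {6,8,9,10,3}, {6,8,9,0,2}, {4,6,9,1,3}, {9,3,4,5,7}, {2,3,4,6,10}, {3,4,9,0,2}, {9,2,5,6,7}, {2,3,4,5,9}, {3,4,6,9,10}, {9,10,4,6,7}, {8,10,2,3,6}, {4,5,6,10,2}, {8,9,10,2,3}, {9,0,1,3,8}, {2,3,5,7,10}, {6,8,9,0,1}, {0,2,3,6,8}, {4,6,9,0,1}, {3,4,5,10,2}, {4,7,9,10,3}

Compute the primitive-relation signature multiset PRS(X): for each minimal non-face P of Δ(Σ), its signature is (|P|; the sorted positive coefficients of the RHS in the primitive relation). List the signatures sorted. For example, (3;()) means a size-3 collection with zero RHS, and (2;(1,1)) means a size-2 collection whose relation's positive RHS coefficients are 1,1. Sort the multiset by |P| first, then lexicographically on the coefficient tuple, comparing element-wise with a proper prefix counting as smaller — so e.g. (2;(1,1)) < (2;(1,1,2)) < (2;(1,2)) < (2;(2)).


Primitive collections (17):

  {0,10}:  v_{0} + v_{10} = 0 — sig = (2;())
  {4,8}:  v_{4} + v_{8} = 0 — sig = (2;())
  {1,2}:  v_{1} + v_{2} = v_{0} — sig = (2;(1))
  {0,7}:  v_{0} + v_{7} = v_{5} + v_{9} — sig = (2;(1,1))
  {1,5}:  v_{1} + v_{5} = v_{4} + v_{9} — sig = (2;(1,1))
  {0,5}:  v_{0} + v_{5} = v_{2} + v_{4} + v_{9} — sig = (2;(1,1,1))
  {1,10}:  v_{1} + v_{10} = v_{3} + v_{6} + v_{9} — sig = (2;(1,1,1))
  {5,8}:  v_{5} + v_{8} = v_{2} + v_{9} + v_{10} — sig = (2;(1,1,1))
  {1,7}:  v_{1} + v_{7} = v_{4} + 2·v_{9} + v_{10} — sig = (2;(1,1,2))
  {7,8}:  v_{7} + v_{8} = v_{2} + 2·v_{9} + 2·v_{10} — sig = (2;(1,2,2))
  {5,9,10}:  v_{5} + v_{9} + v_{10} = v_{7} — sig = (3;(1))
  {3,5,6}:  v_{3} + v_{5} + v_{6} = v_{4} + v_{10} — sig = (3;(1,1))
  {3,6,7}:  v_{3} + v_{6} + v_{7} = v_{4} + v_{9} + 2·v_{10} — sig = (3;(1,1,2))
  {2,4,7}:  v_{2} + v_{4} + v_{7} = 2·v_{5} — sig = (3;(2))
  {2,3,6,9}:  v_{2} + v_{3} + v_{6} + v_{9} = 0 — sig = (4;())
  {0,3,6,9}:  v_{0} + v_{3} + v_{6} + v_{9} = v_{1} — sig = (4;(1))
  {2,4,9,10}:  v_{2} + v_{4} + v_{9} + v_{10} = v_{5} — sig = (4;(1))

so the primitive-relation signature multiset is
{ (2;()) ×2,  (2;(1)),  (2;(1,1)) ×2,  (2;(1,1,1)) ×3,  (2;(1,1,2)),  (2;(1,2,2)),  (3;(1)),  (3;(1,1)),  (3;(1,1,2)),  (3;(2)),  (4;()),  (4;(1)) ×2 }


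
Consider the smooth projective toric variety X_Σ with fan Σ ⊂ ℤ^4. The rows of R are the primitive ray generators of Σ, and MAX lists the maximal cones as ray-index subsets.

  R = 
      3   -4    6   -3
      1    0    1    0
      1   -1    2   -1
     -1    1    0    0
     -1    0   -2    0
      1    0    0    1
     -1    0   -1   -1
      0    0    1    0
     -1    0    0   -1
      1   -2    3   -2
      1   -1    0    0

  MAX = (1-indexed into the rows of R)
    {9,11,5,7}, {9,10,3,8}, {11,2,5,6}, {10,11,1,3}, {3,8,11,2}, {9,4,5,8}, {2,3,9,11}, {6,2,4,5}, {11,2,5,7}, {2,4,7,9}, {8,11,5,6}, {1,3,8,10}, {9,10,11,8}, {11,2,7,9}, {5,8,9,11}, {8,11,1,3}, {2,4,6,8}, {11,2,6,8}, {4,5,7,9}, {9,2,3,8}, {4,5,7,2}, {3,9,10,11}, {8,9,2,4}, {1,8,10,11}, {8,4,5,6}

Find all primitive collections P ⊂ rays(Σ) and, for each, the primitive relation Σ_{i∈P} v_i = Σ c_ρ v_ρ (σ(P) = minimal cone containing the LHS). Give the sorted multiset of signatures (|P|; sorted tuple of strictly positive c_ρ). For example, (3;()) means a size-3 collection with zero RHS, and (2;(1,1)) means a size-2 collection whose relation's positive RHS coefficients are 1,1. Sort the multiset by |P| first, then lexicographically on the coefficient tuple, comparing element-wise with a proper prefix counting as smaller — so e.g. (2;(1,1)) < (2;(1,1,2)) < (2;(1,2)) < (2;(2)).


Δ(Σ) — 11 vertices, 24 min non-faces:

  • {4,11}:  v_{4} + v_{11} = 0  ⟹  sig = (2;())
  • {6,9}:  v_{6} + v_{9} = 0  ⟹  sig = (2;())
  • {7,8}:  v_{7} + v_{8} = v_{9}  ⟹  sig = (2;(1))
  • {3,5}:  v_{3} + v_{5} = v_{9} + v_{11}  ⟹  sig = (2;(1,1))
  • {6,7}:  v_{6} + v_{7} = v_{2} + v_{5}  ⟹  sig = (2;(1,1))
  • {1,4}:  v_{1} + v_{4} = v_{3} + v_{8} + v_{10}  ⟹  sig = (2;(1,1,1))
  • {3,4}:  v_{3} + v_{4} = v_{2} + v_{8} + v_{9}  ⟹  sig = (2;(1,1,1))
  • {3,6}:  v_{3} + v_{6} = v_{2} + v_{8} + v_{11}  ⟹  sig = (2;(1,1,1))
  • {4,10}:  v_{4} + v_{10} = v_{3} + v_{8} + v_{9}  ⟹  sig = (2;(1,1,1))
  • {6,10}:  v_{6} + v_{10} = v_{3} + v_{8} + v_{11}  ⟹  sig = (2;(1,1,1))
  • {1,7}:  v_{1} + v_{7} = v_{3} + v_{9} + v_{10} + v_{11}  ⟹  sig = (2;(1,1,1,1))
  • {1,5}:  v_{1} + v_{5} = v_{8} + v_{9} + v_{10} + 2·v_{11}  ⟹  sig = (2;(1,1,1,2))
  • {3,7}:  v_{3} + v_{7} = v_{2} + 2·v_{9} + v_{11}  ⟹  sig = (2;(1,1,2))
  • {7,10}:  v_{7} + v_{10} = v_{3} + 2·v_{9} + v_{11}  ⟹  sig = (2;(1,1,2))
  • {1,2}:  v_{1} + v_{2} = 3·v_{3} + v_{8} + v_{11}  ⟹  sig = (2;(1,1,3))
  • {5,10}:  v_{5} + v_{10} = v_{8} + 2·v_{9} + 2·v_{11}  ⟹  sig = (2;(1,2,2))
  • {1,9}:  v_{1} + v_{9} = 2·v_{10}  ⟹  sig = (2;(2))
  • {2,10}:  v_{2} + v_{10} = 2·v_{3}  ⟹  sig = (2;(2))
  • {1,6}:  v_{1} + v_{6} = 2·v_{3} + 2·v_{8} + 2·v_{11}  ⟹  sig = (2;(2,2,2))
  • {2,5,8}:  v_{2} + v_{5} + v_{8} = 0  ⟹  sig = (3;())
  • {2,5,9}:  v_{2} + v_{5} + v_{9} = v_{7}  ⟹  sig = (3;(1))
  • {2,8,9,11}:  v_{2} + v_{8} + v_{9} + v_{11} = v_{3}  ⟹  sig = (4;(1))
  • {3,8,9,11}:  v_{3} + v_{8} + v_{9} + v_{11} = v_{10}  ⟹  sig = (4;(1))
  • {3,8,10,11}:  v_{3} + v_{8} + v_{10} + v_{11} = v_{1}  ⟹  sig = (4;(1))

so the primitive-relation signature multiset is
    (2;())
    (2;())
    (2;(1))
    (2;(1,1))
    (2;(1,1))
    (2;(1,1,1))
    (2;(1,1,1))
    (2;(1,1,1))
    (2;(1,1,1))
    (2;(1,1,1))
    (2;(1,1,1,1))
    (2;(1,1,1,2))
    (2;(1,1,2))
    (2;(1,1,2))
    (2;(1,1,3))
    (2;(1,2,2))
    (2;(2))
    (2;(2))
    (2;(2,2,2))
    (3;())
    (3;(1))
    (4;(1))
    (4;(1))
    (4;(1))


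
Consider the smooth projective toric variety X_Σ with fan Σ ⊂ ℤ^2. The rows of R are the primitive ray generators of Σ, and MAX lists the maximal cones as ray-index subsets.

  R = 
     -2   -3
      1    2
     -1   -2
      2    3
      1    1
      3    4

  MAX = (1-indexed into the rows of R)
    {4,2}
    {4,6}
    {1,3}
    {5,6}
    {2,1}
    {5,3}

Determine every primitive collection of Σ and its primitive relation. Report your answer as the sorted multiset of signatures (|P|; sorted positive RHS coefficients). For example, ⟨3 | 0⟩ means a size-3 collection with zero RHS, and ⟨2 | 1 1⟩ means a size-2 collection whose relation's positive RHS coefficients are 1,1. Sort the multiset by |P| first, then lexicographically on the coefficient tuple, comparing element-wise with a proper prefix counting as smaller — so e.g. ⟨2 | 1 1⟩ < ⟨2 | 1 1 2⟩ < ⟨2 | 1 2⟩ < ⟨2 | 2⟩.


9 minimal non-faces of Δ(Σ) (on 6 rays):

  P = {1,4}:  v_{1} + v_{4} = 0  →  sig = ⟨2 | 0⟩
  P = {2,3}:  v_{2} + v_{3} = 0  →  sig = ⟨2 | 0⟩
  P = {1,5}:  v_{1} + v_{5} = v_{3}  →  sig = ⟨2 | 1⟩
  P = {1,6}:  v_{1} + v_{6} = v_{5}  →  sig = ⟨2 | 1⟩
  P = {2,5}:  v_{2} + v_{5} = v_{4}  →  sig = ⟨2 | 1⟩
  P = {3,4}:  v_{3} + v_{4} = v_{5}  →  sig = ⟨2 | 1⟩
  P = {4,5}:  v_{4} + v_{5} = v_{6}  →  sig = ⟨2 | 1⟩
  P = {2,6}:  v_{2} + v_{6} = 2·v_{4}  →  sig = ⟨2 | 2⟩
  P = {3,6}:  v_{3} + v_{6} = 2·v_{5}  →  sig = ⟨2 | 2⟩

Hence PRS(X_Σ) =
    |P|=2: 9 collections, coeffs (), (), (1), (1), (1), (1), (1), (2), (2)


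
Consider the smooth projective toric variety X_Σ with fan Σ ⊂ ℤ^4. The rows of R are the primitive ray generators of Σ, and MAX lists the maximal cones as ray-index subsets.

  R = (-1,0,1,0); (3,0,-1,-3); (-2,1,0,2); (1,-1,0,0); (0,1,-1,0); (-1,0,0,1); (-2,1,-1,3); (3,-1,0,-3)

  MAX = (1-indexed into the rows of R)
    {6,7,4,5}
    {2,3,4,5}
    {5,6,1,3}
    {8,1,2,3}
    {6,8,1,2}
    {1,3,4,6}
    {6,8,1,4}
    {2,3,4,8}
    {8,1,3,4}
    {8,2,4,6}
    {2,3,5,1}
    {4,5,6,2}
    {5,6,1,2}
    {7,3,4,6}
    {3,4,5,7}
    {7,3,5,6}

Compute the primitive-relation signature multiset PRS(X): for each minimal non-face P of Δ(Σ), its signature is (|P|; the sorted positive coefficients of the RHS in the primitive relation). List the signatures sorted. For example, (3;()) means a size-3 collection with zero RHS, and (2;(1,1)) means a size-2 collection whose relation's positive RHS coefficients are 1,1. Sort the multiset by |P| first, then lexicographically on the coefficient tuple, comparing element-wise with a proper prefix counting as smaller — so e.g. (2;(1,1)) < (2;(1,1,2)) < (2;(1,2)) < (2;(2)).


9 collections generate NE(X_Σ); each relation:

  {5,8}:  v_{5} + v_{8} = v_{2} — sig = (2;(1))
  {1,7}:  v_{1} + v_{7} = v_{3} + v_{6} — sig = (2;(1,1))
  {7,8}:  v_{7} + v_{8} = v_{4} + v_{5} — sig = (2;(1,1))
  {2,7}:  v_{2} + v_{7} = v_{4} + 2·v_{5} — sig = (2;(1,2))
  {1,4,5}:  v_{1} + v_{4} + v_{5} = 0 — sig = (3;())
  {3,6,8}:  v_{3} + v_{6} + v_{8} = 0 — sig = (3;())
  {1,2,4}:  v_{1} + v_{2} + v_{4} = v_{8} — sig = (3;(1))
  {2,3,6}:  v_{2} + v_{3} + v_{6} = v_{5} — sig = (3;(1))
  {3,4,5,6}:  v_{3} + v_{4} + v_{5} + v_{6} = v_{7} — sig = (4;(1))

so the primitive-relation signature multiset is
{ (2;(1)),  (2;(1,1)) ×2,  (2;(1,2)),  (3;()) ×2,  (3;(1)) ×2,  (4;(1)) }


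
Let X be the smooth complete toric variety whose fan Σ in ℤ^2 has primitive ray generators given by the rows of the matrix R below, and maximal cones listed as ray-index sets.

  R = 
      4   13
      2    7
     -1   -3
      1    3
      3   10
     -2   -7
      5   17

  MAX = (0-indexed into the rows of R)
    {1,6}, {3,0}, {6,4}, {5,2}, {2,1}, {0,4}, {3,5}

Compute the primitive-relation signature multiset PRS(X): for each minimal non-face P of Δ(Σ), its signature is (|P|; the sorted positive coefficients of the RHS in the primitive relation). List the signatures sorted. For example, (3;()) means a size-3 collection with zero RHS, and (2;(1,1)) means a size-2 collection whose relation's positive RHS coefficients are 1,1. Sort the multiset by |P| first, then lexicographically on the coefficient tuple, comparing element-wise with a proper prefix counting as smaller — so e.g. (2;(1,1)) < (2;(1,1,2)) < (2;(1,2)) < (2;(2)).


14 collections generate NE(X_Σ); each relation:

  P = {1,5}:  v_{1} + v_{5} = 0  →  sig = (2;())
  P = {2,3}:  v_{2} + v_{3} = 0  →  sig = (2;())
  P = {0,2}:  v_{0} + v_{2} = v_{4}  →  sig = (2;(1))
  P = {1,3}:  v_{1} + v_{3} = v_{4}  →  sig = (2;(1))
  P = {1,4}:  v_{1} + v_{4} = v_{6}  →  sig = (2;(1))
  P = {2,4}:  v_{2} + v_{4} = v_{1}  →  sig = (2;(1))
  P = {3,4}:  v_{3} + v_{4} = v_{0}  →  sig = (2;(1))
  P = {4,5}:  v_{4} + v_{5} = v_{3}  →  sig = (2;(1))
  P = {5,6}:  v_{5} + v_{6} = v_{4}  →  sig = (2;(1))
  P = {0,1}:  v_{0} + v_{1} = 2·v_{4}  →  sig = (2;(2))
  P = {0,5}:  v_{0} + v_{5} = 2·v_{3}  →  sig = (2;(2))
  P = {2,6}:  v_{2} + v_{6} = 2·v_{1}  →  sig = (2;(2))
  P = {3,6}:  v_{3} + v_{6} = 2·v_{4}  →  sig = (2;(2))
  P = {0,6}:  v_{0} + v_{6} = 3·v_{4}  →  sig = (2;(3))

Hence PRS(X_Σ) =
    (2;())
    (2;())
    (2;(1))
    (2;(1))
    (2;(1))
    (2;(1))
    (2;(1))
    (2;(1))
    (2;(1))
    (2;(2))
    (2;(2))
    (2;(2))
    (2;(2))
    (2;(3))


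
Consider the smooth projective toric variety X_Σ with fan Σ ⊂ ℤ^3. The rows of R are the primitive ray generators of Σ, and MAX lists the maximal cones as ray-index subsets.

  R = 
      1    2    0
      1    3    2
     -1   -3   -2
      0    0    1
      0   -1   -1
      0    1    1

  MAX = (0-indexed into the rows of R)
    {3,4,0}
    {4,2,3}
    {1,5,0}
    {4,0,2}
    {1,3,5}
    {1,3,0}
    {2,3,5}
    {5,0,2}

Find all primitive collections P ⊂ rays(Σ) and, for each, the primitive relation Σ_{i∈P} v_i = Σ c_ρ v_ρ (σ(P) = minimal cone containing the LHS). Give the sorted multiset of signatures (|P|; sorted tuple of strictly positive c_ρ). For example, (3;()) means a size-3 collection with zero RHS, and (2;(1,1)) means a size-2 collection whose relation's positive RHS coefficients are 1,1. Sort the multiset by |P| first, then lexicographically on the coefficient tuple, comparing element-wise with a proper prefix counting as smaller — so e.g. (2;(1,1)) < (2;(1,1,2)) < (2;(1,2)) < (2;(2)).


Primitive collections (5):

  {1,2}:  v_{1} + v_{2} = 0 — sig = (2;())
  {4,5}:  v_{4} + v_{5} = 0 — sig = (2;())
  {1,4}:  v_{1} + v_{4} = v_{0} + v_{3} — sig = (2;(1,1))
  {0,2,3}:  v_{0} + v_{2} + v_{3} = v_{4} — sig = (3;(1))
  {0,3,5}:  v_{0} + v_{3} + v_{5} = v_{1} — sig = (3;(1))

so the primitive-relation signature multiset is
{ (2;()) ×2,  (2;(1,1)),  (3;(1)) ×2 }


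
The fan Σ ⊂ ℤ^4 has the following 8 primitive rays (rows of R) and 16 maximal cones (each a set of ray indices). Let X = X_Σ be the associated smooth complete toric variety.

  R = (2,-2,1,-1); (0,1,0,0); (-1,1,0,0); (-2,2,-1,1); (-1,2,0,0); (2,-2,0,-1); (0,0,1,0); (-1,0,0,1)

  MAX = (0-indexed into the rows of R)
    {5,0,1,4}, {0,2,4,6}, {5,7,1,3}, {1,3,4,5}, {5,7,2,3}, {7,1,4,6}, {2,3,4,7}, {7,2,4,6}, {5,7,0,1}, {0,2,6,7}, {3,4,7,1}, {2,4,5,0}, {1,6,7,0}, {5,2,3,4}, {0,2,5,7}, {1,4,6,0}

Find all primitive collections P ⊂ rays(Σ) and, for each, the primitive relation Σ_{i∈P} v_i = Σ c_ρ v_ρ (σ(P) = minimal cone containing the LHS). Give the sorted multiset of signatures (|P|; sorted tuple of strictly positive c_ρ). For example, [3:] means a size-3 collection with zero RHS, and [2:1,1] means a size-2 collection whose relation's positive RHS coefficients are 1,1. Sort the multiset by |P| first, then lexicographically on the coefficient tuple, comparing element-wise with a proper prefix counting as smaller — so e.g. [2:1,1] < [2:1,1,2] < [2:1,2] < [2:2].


Σ has 6 primitive collections:

  • {0,3}:  v_{0} + v_{3} = 0  ⇒ sig = [2:]
  • {1,2}:  v_{1} + v_{2} = v_{4}  ⇒ sig = [2:1]
  • {5,6}:  v_{5} + v_{6} = v_{0}  ⇒ sig = [2:1]
  • {3,6}:  v_{3} + v_{6} = v_{4} + v_{7}  ⇒ sig = [2:1,1]
  • {4,5,7}:  v_{4} + v_{5} + v_{7} = 0  ⇒ sig = [3:]
  • {0,4,7}:  v_{0} + v_{4} + v_{7} = v_{6}  ⇒ sig = [3:1]

so the primitive-relation signature multiset is
{ [2:],  [2:1] ×2,  [2:1,1],  [3:],  [3:1] }


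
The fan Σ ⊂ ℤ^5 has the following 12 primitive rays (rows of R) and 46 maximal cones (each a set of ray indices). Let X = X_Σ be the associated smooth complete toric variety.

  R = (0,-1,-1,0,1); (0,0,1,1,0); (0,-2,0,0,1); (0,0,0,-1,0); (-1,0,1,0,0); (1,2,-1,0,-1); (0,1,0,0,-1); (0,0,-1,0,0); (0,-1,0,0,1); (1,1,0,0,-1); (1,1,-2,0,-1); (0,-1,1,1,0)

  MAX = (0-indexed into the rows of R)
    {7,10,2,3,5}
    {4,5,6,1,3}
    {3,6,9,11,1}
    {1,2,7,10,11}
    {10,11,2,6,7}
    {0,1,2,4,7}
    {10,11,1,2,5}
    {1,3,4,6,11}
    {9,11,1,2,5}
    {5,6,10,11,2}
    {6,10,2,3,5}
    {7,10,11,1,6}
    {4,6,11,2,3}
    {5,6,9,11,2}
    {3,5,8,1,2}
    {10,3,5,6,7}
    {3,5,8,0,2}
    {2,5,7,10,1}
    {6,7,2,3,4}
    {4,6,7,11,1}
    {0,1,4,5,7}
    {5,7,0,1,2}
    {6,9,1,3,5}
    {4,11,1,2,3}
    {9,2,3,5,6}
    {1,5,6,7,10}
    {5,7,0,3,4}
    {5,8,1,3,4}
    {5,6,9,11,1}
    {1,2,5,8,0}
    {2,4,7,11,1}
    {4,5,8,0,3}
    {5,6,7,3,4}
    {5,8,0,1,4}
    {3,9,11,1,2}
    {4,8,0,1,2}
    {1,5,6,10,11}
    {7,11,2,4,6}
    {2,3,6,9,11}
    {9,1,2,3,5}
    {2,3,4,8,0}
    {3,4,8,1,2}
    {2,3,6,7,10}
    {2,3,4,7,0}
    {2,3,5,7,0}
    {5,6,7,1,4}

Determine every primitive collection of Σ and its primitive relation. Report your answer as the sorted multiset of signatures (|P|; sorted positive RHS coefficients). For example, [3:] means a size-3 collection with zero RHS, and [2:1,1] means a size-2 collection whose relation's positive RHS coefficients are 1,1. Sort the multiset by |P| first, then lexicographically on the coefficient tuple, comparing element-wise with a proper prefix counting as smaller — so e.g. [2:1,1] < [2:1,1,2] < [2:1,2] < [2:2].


Σ has 24 primitive collections:

  P = {6,8}:  v_{6} + v_{8} = 0  ⟹  sig = [2:]
  P = {0,6}:  v_{0} + v_{6} = v_{7}  ⟹  sig = [2:1]
  P = {7,8}:  v_{7} + v_{8} = v_{0}  ⟹  sig = [2:1]
  P = {0,9}:  v_{0} + v_{9} = v_{2} + v_{5}  ⟹  sig = [2:1,1]
  P = {4,10}:  v_{4} + v_{10} = v_{6} + v_{7}  ⟹  sig = [2:1,1]
  P = {8,11}:  v_{8} + v_{11} = v_{1} + v_{2}  ⟹  sig = [2:1,1]
  P = {0,11}:  v_{0} + v_{11} = v_{1} + v_{2} + v_{7}  ⟹  sig = [2:1,1,1]
  P = {4,9}:  v_{4} + v_{9} = v_{1} + v_{3} + v_{6}  ⟹  sig = [2:1,1,1]
  P = {7,9}:  v_{7} + v_{9} = v_{2} + v_{5} + v_{6}  ⟹  sig = [2:1,1,1]
  P = {8,10}:  v_{8} + v_{10} = v_{2} + v_{5} + v_{7}  ⟹  sig = [2:1,1,1]
  P = {8,9}:  v_{8} + v_{9} = v_{1} + v_{2} + v_{3} + v_{5}  ⟹  sig = [2:1,1,1,1]
  P = {0,10}:  v_{0} + v_{10} = v_{2} + v_{5} + 2·v_{7}  ⟹  sig = [2:1,1,2]
  P = {9,10}:  v_{9} + v_{10} = 2·v_{2} + 2·v_{5} + 2·v_{6}  ⟹  sig = [2:2,2,2]
  P = {1,3,7}:  v_{1} + v_{3} + v_{7} = 0  ⟹  sig = [3:]
  P = {2,4,5}:  v_{2} + v_{4} + v_{5} = 0  ⟹  sig = [3:]
  P = {0,1,3}:  v_{0} + v_{1} + v_{3} = v_{8}  ⟹  sig = [3:1]
  P = {1,2,6}:  v_{1} + v_{2} + v_{6} = v_{11}  ⟹  sig = [3:1]
  P = {3,5,11}:  v_{3} + v_{5} + v_{11} = v_{9}  ⟹  sig = [3:1]
  P = {3,7,11}:  v_{3} + v_{7} + v_{11} = v_{2} + v_{6}  ⟹  sig = [3:1,1]
  P = {4,5,11}:  v_{4} + v_{5} + v_{11} = v_{1} + v_{6}  ⟹  sig = [3:1,1]
  P = {5,7,11}:  v_{5} + v_{7} + v_{11} = v_{1} + v_{10}  ⟹  sig = [3:1,1]
  P = {1,3,10}:  v_{1} + v_{3} + v_{10} = v_{2} + v_{5} + v_{6}  ⟹  sig = [3:1,1,1]
  P = {3,10,11}:  v_{3} + v_{10} + v_{11} = 2·v_{2} + v_{5} + 2·v_{6}  ⟹  sig = [3:1,2,2]
  P = {2,5,6,7}:  v_{2} + v_{5} + v_{6} + v_{7} = v_{10}  ⟹  sig = [4:1]

Signatures (|P|; sorted positive RHS coefficients), sorted:
[[2:], [2:1], [2:1], [2:1,1], [2:1,1], [2:1,1], [2:1,1,1], [2:1,1,1], [2:1,1,1], [2:1,1,1], [2:1,1,1,1], [2:1,1,2], [2:2,2,2], [3:], [3:], [3:1], [3:1], [3:1], [3:1,1], [3:1,1], [3:1,1], [3:1,1,1], [3:1,2,2], [4:1]]


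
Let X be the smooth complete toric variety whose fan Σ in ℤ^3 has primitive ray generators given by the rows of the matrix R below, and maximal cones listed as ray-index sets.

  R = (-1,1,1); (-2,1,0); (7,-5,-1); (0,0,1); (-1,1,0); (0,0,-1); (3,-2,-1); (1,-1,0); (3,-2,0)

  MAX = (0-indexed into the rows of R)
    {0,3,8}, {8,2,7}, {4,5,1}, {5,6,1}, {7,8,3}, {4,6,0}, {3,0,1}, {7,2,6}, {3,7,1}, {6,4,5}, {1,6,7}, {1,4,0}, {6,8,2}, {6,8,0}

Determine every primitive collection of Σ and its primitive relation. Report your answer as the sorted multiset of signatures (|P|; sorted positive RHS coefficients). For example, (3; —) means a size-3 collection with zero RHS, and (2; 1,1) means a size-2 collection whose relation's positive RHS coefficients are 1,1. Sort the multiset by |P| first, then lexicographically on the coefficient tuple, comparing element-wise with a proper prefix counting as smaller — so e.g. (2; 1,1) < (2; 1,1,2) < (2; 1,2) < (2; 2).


Minimal non-faces — 18 found among 9 rays, 14 max cones:

  P = {3,5}:  v_{3} + v_{5} = 0  →  sig = (2; —)
  P = {4,7}:  v_{4} + v_{7} = 0  →  sig = (2; —)
  P = {0,5}:  v_{0} + v_{5} = v_{4}  →  sig = (2; 1)
  P = {0,7}:  v_{0} + v_{7} = v_{3}  →  sig = (2; 1)
  P = {1,8}:  v_{1} + v_{8} = v_{7}  →  sig = (2; 1)
  P = {3,4}:  v_{3} + v_{4} = v_{0}  →  sig = (2; 1)
  P = {3,6}:  v_{3} + v_{6} = v_{8}  →  sig = (2; 1)
  P = {5,8}:  v_{5} + v_{8} = v_{6}  →  sig = (2; 1)
  P = {2,4}:  v_{2} + v_{4} = v_{6} + v_{8}  →  sig = (2; 1,1)
  P = {4,8}:  v_{4} + v_{8} = v_{0} + v_{6}  →  sig = (2; 1,1)
  P = {5,7}:  v_{5} + v_{7} = v_{1} + v_{6}  →  sig = (2; 1,1)
  P = {1,2}:  v_{1} + v_{2} = v_{6} + 2·v_{7}  →  sig = (2; 1,2)
  P = {2,3}:  v_{2} + v_{3} = v_{7} + 2·v_{8}  →  sig = (2; 1,2)
  P = {2,5}:  v_{2} + v_{5} = 2·v_{6} + v_{7}  →  sig = (2; 1,2)
  P = {0,2}:  v_{0} + v_{2} = 2·v_{8}  →  sig = (2; 2)
  P = {0,1,6}:  v_{0} + v_{1} + v_{6} = 0  →  sig = (3; —)
  P = {1,4,6}:  v_{1} + v_{4} + v_{6} = v_{5}  →  sig = (3; 1)
  P = {6,7,8}:  v_{6} + v_{7} + v_{8} = v_{2}  →  sig = (3; 1)

Signatures (|P|; sorted positive RHS coefficients), sorted:
[(2; —), (2; —), (2; 1), (2; 1), (2; 1), (2; 1), (2; 1), (2; 1), (2; 1,1), (2; 1,1), (2; 1,1), (2; 1,2), (2; 1,2), (2; 1,2), (2; 2), (3; —), (3; 1), (3; 1)]


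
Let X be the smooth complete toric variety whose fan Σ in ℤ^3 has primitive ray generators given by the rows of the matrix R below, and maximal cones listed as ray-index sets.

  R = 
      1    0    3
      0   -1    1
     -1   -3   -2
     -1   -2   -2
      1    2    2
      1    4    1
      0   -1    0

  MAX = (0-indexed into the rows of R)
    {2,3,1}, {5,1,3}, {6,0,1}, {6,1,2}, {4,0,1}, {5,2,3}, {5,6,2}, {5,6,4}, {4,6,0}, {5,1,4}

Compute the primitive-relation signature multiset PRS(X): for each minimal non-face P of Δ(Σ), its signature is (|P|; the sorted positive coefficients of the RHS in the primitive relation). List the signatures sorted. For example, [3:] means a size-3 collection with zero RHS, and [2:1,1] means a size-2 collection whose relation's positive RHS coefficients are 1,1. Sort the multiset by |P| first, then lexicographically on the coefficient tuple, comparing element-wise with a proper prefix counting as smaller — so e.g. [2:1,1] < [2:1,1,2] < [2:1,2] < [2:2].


9 collections generate NE(X_Σ); each relation:

  • {3,4}:  v_{3} + v_{4} = 0  ⇒ sig = [2:]
  • {2,4}:  v_{2} + v_{4} = v_{6}  ⇒ sig = [2:1]
  • {3,6}:  v_{3} + v_{6} = v_{2}  ⇒ sig = [2:1]
  • {0,3}:  v_{0} + v_{3} = v_{1} + v_{6}  ⇒ sig = [2:1,1]
  • {0,2}:  v_{0} + v_{2} = v_{1} + 2·v_{6}  ⇒ sig = [2:1,2]
  • {0,5}:  v_{0} + v_{5} = 2·v_{4}  ⇒ sig = [2:2]
  • {1,2,5}:  v_{1} + v_{2} + v_{5} = 0  ⇒ sig = [3:]
  • {1,4,6}:  v_{1} + v_{4} + v_{6} = v_{0}  ⇒ sig = [3:1]
  • {1,5,6}:  v_{1} + v_{5} + v_{6} = v_{4}  ⇒ sig = [3:1]

Sorted signature multiset PRS(X):
[[2:], [2:1], [2:1], [2:1,1], [2:1,2], [2:2], [3:], [3:1], [3:1]]


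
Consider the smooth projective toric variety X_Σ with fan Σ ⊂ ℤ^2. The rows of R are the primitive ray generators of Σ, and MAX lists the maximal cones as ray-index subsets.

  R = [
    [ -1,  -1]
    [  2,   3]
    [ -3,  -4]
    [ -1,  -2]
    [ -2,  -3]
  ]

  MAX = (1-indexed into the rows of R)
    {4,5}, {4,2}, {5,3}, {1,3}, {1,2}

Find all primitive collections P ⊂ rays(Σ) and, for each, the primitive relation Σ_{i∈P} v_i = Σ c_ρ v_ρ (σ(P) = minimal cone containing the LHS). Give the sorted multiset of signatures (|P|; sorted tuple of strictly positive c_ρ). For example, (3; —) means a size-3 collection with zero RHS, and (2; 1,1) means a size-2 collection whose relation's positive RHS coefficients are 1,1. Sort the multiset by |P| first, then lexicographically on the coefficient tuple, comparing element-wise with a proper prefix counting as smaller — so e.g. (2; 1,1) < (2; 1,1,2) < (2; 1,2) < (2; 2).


The 5 primitive collections of Σ (r=5, n=2):

  • {2,5}:  v_{2} + v_{5} = 0  so sig = (2; —)
  • {1,4}:  v_{1} + v_{4} = v_{5}  so sig = (2; 1)
  • {1,5}:  v_{1} + v_{5} = v_{3}  so sig = (2; 1)
  • {2,3}:  v_{2} + v_{3} = v_{1}  so sig = (2; 1)
  • {3,4}:  v_{3} + v_{4} = 2·v_{5}  so sig = (2; 2)

Signatures (|P|; sorted positive RHS coefficients), sorted:
    (2; —)
    (2; 1)
    (2; 1)
    (2; 1)
    (2; 2)


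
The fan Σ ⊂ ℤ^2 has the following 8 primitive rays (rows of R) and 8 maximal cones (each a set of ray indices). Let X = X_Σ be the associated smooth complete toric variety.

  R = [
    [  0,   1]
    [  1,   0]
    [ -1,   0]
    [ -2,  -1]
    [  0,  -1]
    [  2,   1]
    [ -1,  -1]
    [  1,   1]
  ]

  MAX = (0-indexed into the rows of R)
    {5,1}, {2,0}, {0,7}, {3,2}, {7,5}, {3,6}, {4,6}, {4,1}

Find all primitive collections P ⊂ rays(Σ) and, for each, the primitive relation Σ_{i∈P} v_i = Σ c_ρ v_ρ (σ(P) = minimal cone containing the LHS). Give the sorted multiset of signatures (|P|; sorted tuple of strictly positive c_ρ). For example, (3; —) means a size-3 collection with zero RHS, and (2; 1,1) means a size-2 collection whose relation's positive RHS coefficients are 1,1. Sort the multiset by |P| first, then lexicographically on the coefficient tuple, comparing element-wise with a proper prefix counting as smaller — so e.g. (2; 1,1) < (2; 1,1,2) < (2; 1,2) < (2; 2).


20 collections generate NE(X_Σ); each relation:

  • {0,4}:  v_{0} + v_{4} = 0  →  sig = (2; —)
  • {1,2}:  v_{1} + v_{2} = 0  →  sig = (2; —)
  • {3,5}:  v_{3} + v_{5} = 0  →  sig = (2; —)
  • {6,7}:  v_{6} + v_{7} = 0  →  sig = (2; —)
  • {0,1}:  v_{0} + v_{1} = v_{7}  →  sig = (2; 1)
  • {0,6}:  v_{0} + v_{6} = v_{2}  →  sig = (2; 1)
  • {1,3}:  v_{1} + v_{3} = v_{6}  →  sig = (2; 1)
  • {1,6}:  v_{1} + v_{6} = v_{4}  →  sig = (2; 1)
  • {1,7}:  v_{1} + v_{7} = v_{5}  →  sig = (2; 1)
  • {2,4}:  v_{2} + v_{4} = v_{6}  →  sig = (2; 1)
  • {2,5}:  v_{2} + v_{5} = v_{7}  →  sig = (2; 1)
  • {2,6}:  v_{2} + v_{6} = v_{3}  →  sig = (2; 1)
  • {2,7}:  v_{2} + v_{7} = v_{0}  →  sig = (2; 1)
  • {3,7}:  v_{3} + v_{7} = v_{2}  →  sig = (2; 1)
  • {4,7}:  v_{4} + v_{7} = v_{1}  →  sig = (2; 1)
  • {5,6}:  v_{5} + v_{6} = v_{1}  →  sig = (2; 1)
  • {0,3}:  v_{0} + v_{3} = 2·v_{2}  →  sig = (2; 2)
  • {0,5}:  v_{0} + v_{5} = 2·v_{7}  →  sig = (2; 2)
  • {3,4}:  v_{3} + v_{4} = 2·v_{6}  →  sig = (2; 2)
  • {4,5}:  v_{4} + v_{5} = 2·v_{1}  →  sig = (2; 2)

Signatures (|P|; sorted positive RHS coefficients), sorted:
    |P|=2: 20 collections, coeffs (), (), (), (), (1), (1), (1), (1), (1), (1), (1), (1), (1), (1), (1), (1), (2), (2), (2), (2)


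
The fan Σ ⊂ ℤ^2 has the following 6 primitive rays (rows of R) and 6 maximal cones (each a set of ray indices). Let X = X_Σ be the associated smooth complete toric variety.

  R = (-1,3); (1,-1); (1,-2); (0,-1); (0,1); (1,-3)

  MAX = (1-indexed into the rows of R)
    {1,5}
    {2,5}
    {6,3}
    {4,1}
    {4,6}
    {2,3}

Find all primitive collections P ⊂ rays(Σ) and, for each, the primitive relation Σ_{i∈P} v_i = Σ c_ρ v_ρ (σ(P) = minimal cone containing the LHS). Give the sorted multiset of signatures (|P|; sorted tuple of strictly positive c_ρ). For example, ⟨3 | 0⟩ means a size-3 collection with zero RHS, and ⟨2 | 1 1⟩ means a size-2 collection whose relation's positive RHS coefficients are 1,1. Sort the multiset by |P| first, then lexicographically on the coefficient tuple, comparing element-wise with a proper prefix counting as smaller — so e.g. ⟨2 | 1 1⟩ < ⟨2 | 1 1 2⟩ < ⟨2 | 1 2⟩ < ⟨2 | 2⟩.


Minimal non-faces — 9 found among 6 rays, 6 max cones:

  P={1,6}:  v_{1} + v_{6} = 0  ⟹  sig = ⟨2 | 0⟩
  P={4,5}:  v_{4} + v_{5} = 0  ⟹  sig = ⟨2 | 0⟩
  P={1,3}:  v_{1} + v_{3} = v_{5}  ⟹  sig = ⟨2 | 1⟩
  P={2,4}:  v_{2} + v_{4} = v_{3}  ⟹  sig = ⟨2 | 1⟩
  P={3,4}:  v_{3} + v_{4} = v_{6}  ⟹  sig = ⟨2 | 1⟩
  P={3,5}:  v_{3} + v_{5} = v_{2}  ⟹  sig = ⟨2 | 1⟩
  P={5,6}:  v_{5} + v_{6} = v_{3}  ⟹  sig = ⟨2 | 1⟩
  P={1,2}:  v_{1} + v_{2} = 2·v_{5}  ⟹  sig = ⟨2 | 2⟩
  P={2,6}:  v_{2} + v_{6} = 2·v_{3}  ⟹  sig = ⟨2 | 2⟩

Sorted signature multiset PRS(X):
{ ⟨2 | 0⟩ ×2,  ⟨2 | 1⟩ ×5,  ⟨2 | 2⟩ ×2 }


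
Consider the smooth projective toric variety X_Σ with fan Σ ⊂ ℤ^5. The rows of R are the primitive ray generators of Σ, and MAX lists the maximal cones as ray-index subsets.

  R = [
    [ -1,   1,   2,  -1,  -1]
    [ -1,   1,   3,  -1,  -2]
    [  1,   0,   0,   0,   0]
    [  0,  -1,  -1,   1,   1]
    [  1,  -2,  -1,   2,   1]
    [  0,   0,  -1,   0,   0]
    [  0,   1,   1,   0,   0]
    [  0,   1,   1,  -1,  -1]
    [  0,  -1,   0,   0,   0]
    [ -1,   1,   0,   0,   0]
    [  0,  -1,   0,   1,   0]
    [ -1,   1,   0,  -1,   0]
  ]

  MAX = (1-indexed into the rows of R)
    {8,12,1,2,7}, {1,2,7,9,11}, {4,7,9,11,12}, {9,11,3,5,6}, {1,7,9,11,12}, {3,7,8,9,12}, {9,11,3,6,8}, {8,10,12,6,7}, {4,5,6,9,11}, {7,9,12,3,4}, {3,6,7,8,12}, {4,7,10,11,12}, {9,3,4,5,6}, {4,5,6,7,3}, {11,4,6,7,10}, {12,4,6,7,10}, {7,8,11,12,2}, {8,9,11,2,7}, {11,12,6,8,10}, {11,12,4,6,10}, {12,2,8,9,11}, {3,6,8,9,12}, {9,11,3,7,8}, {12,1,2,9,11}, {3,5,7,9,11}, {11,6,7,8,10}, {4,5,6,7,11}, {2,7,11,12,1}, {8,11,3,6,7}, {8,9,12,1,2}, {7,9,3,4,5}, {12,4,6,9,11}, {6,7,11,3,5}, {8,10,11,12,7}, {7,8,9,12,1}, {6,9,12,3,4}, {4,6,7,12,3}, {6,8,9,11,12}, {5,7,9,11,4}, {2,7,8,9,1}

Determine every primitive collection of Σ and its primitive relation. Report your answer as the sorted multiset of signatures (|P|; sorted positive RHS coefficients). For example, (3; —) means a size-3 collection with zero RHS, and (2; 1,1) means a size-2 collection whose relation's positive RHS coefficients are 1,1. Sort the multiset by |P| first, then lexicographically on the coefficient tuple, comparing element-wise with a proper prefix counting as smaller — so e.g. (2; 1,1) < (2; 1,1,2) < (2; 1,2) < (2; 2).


|primitive collections| = 23. Relations:

  P={4,8}:  v_{4} + v_{8} = 0  ⇒ sig = (2; —)
  P={5,12}:  v_{5} + v_{12} = v_{4}  ⇒ sig = (2; 1)
  P={2,4}:  v_{2} + v_{4} = v_{1} + v_{11}  ⇒ sig = (2; 1,1)
  P={3,10}:  v_{3} + v_{10} = v_{6} + v_{7}  ⇒ sig = (2; 1,1)
  P={5,8}:  v_{5} + v_{8} = v_{3} + v_{11}  ⇒ sig = (2; 1,1)
  P={9,10}:  v_{9} + v_{10} = v_{11} + v_{12}  ⇒ sig = (2; 1,1)
  P={1,3}:  v_{1} + v_{3} = v_{7} + v_{8} + v_{9}  ⇒ sig = (2; 1,1,1)
  P={1,5}:  v_{1} + v_{5} = v_{7} + v_{9} + v_{11}  ⇒ sig = (2; 1,1,1)
  P={1,6}:  v_{1} + v_{6} = v_{8} + v_{11} + v_{12}  ⇒ sig = (2; 1,1,1)
  P={1,4}:  v_{1} + v_{4} = v_{7} + v_{9} + v_{11} + v_{12}  ⇒ sig = (2; 1,1,1,1)
  P={5,10}:  v_{5} + v_{10} = v_{4} + v_{6} + v_{7} + v_{11}  ⇒ sig = (2; 1,1,1,1)
  P={2,3}:  v_{2} + v_{3} = v_{7} + 2·v_{8} + v_{9} + v_{11}  ⇒ sig = (2; 1,1,1,2)
  P={2,5}:  v_{2} + v_{5} = v_{7} + v_{8} + v_{9} + 2·v_{11}  ⇒ sig = (2; 1,1,1,2)
  P={1,10}:  v_{1} + v_{10} = v_{7} + v_{8} + 2·v_{11} + 2·v_{12}  ⇒ sig = (2; 1,1,2,2)
  P={2,6}:  v_{2} + v_{6} = 2·v_{8} + 2·v_{11} + v_{12}  ⇒ sig = (2; 1,2,2)
  P={2,10}:  v_{2} + v_{10} = v_{7} + 2·v_{8} + 3·v_{11} + 2·v_{12}  ⇒ sig = (2; 1,2,2,3)
  P={3,11,12}:  v_{3} + v_{11} + v_{12} = 0  ⇒ sig = (3; —)
  P={6,7,9}:  v_{6} + v_{7} + v_{9} = 0  ⇒ sig = (3; —)
  P={1,8,11}:  v_{1} + v_{8} + v_{11} = v_{2}  ⇒ sig = (3; 1)
  P={3,4,11}:  v_{3} + v_{4} + v_{11} = v_{5}  ⇒ sig = (3; 1)
  P={6,7,11,12}:  v_{6} + v_{7} + v_{11} + v_{12} = v_{10}  ⇒ sig = (4; 1)
  P={2,7,9,12}:  v_{2} + v_{7} + v_{9} + v_{12} = 2·v_{1}  ⇒ sig = (4; 2)
  P={7,8,9,11,12}:  v_{7} + v_{8} + v_{9} + v_{11} + v_{12} = v_{1}  ⇒ sig = (5; 1)

Signatures (|P|; sorted positive RHS coefficients), sorted:
{ (2; —),  (2; 1),  (2; 1,1) ×4,  (2; 1,1,1) ×3,  (2; 1,1,1,1) ×2,  (2; 1,1,1,2) ×2,  (2; 1,1,2,2),  (2; 1,2,2),  (2; 1,2,2,3),  (3; —) ×2,  (3; 1) ×2,  (4; 1),  (4; 2),  (5; 1) }


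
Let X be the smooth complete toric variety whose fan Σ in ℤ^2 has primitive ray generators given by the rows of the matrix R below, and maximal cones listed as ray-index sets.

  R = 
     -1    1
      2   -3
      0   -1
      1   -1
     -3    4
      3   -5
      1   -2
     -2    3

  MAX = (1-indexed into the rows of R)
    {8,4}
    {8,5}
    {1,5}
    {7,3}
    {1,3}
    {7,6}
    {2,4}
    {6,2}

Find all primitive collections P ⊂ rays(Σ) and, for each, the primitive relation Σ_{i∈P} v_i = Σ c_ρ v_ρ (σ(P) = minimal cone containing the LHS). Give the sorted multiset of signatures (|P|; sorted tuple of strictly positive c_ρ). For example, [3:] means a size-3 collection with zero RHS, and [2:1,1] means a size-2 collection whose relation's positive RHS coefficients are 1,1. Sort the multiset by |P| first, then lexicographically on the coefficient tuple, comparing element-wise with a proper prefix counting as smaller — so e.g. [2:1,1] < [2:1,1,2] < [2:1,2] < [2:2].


The 20 primitive collections of Σ (r=8, n=2):

  P={1,4}:  v_{1} + v_{4} = 0  ⟹  sig = [2:]
  P={2,8}:  v_{2} + v_{8} = 0  ⟹  sig = [2:]
  P={1,2}:  v_{1} + v_{2} = v_{7}  ⟹  sig = [2:1]
  P={1,7}:  v_{1} + v_{7} = v_{3}  ⟹  sig = [2:1]
  P={1,8}:  v_{1} + v_{8} = v_{5}  ⟹  sig = [2:1]
  P={2,5}:  v_{2} + v_{5} = v_{1}  ⟹  sig = [2:1]
  P={2,7}:  v_{2} + v_{7} = v_{6}  ⟹  sig = [2:1]
  P={3,4}:  v_{3} + v_{4} = v_{7}  ⟹  sig = [2:1]
  P={4,5}:  v_{4} + v_{5} = v_{8}  ⟹  sig = [2:1]
  P={4,7}:  v_{4} + v_{7} = v_{2}  ⟹  sig = [2:1]
  P={5,6}:  v_{5} + v_{6} = v_{3}  ⟹  sig = [2:1]
  P={6,8}:  v_{6} + v_{8} = v_{7}  ⟹  sig = [2:1]
  P={7,8}:  v_{7} + v_{8} = v_{1}  ⟹  sig = [2:1]
  P={1,6}:  v_{1} + v_{6} = 2·v_{7}  ⟹  sig = [2:2]
  P={2,3}:  v_{2} + v_{3} = 2·v_{7}  ⟹  sig = [2:2]
  P={3,8}:  v_{3} + v_{8} = 2·v_{1}  ⟹  sig = [2:2]
  P={4,6}:  v_{4} + v_{6} = 2·v_{2}  ⟹  sig = [2:2]
  P={5,7}:  v_{5} + v_{7} = 2·v_{1}  ⟹  sig = [2:2]
  P={3,5}:  v_{3} + v_{5} = 3·v_{1}  ⟹  sig = [2:3]
  P={3,6}:  v_{3} + v_{6} = 3·v_{7}  ⟹  sig = [2:3]

Signatures (|P|; sorted positive RHS coefficients), sorted:
    [2:]
    [2:]
    [2:1]
    [2:1]
    [2:1]
    [2:1]
    [2:1]
    [2:1]
    [2:1]
    [2:1]
    [2:1]
    [2:1]
    [2:1]
    [2:2]
    [2:2]
    [2:2]
    [2:2]
    [2:2]
    [2:3]
    [2:3]


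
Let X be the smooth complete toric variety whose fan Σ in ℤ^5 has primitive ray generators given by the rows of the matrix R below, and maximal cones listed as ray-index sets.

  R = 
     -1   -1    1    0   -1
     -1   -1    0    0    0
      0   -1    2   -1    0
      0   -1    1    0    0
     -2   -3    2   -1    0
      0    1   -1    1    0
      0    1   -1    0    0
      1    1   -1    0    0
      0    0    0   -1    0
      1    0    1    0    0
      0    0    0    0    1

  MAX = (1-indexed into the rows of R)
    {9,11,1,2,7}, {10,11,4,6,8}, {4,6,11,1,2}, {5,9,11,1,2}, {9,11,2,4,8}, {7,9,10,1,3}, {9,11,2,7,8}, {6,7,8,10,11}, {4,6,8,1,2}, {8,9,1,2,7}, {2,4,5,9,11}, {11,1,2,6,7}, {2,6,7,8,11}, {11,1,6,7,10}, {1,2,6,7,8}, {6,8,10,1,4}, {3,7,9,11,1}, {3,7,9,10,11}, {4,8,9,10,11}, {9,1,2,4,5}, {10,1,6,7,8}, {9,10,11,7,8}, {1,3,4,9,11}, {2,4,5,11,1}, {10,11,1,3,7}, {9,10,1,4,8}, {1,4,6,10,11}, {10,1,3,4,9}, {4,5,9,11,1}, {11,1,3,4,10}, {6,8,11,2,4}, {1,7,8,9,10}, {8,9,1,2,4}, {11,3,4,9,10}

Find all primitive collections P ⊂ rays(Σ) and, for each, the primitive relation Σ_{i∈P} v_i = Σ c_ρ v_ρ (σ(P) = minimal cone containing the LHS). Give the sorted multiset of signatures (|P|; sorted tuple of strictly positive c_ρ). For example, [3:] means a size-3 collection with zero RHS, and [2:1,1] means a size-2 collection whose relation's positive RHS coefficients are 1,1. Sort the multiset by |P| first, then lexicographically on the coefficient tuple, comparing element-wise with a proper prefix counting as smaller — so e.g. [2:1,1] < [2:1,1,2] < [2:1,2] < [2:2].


The 14 primitive collections of Σ (r=11, n=5):

  {4,7}:  v_{4} + v_{7} = 0 — sig = [2:]
  {2,10}:  v_{2} + v_{10} = v_{4} — sig = [2:1]
  {6,9}:  v_{6} + v_{9} = v_{7} — sig = [2:1]
  {3,8}:  v_{3} + v_{8} = v_{9} + v_{10} — sig = [2:1,1]
  {5,6}:  v_{5} + v_{6} = v_{1} + v_{2} + v_{11} — sig = [2:1,1,1]
  {5,8}:  v_{5} + v_{8} = v_{2} + v_{4} + v_{9} — sig = [2:1,1,1]
  {2,3}:  v_{2} + v_{3} = v_{1} + v_{4} + v_{9} + v_{11} — sig = [2:1,1,1,1]
  {3,6}:  v_{3} + v_{6} = v_{1} + v_{7} + v_{10} + v_{11} — sig = [2:1,1,1,1]
  {5,7}:  v_{5} + v_{7} = v_{1} + v_{2} + v_{9} + v_{11} — sig = [2:1,1,1,1]
  {5,10}:  v_{5} + v_{10} = v_{1} + 2·v_{4} + v_{9} + v_{11} — sig = [2:1,1,1,2]
  {3,5}:  v_{3} + v_{5} = 2·v_{1} + 2·v_{4} + 2·v_{9} + 2·v_{11} — sig = [2:2,2,2,2]
  {1,8,11}:  v_{1} + v_{8} + v_{11} = 0 — sig = [3:]
  {1,9,10,11}:  v_{1} + v_{9} + v_{10} + v_{11} = v_{3} — sig = [4:1]
  {1,2,4,9,11}:  v_{1} + v_{2} + v_{4} + v_{9} + v_{11} = v_{5} — sig = [5:1]

Hence PRS(X_Σ) =
{ [2:],  [2:1] ×2,  [2:1,1],  [2:1,1,1] ×2,  [2:1,1,1,1] ×3,  [2:1,1,1,2],  [2:2,2,2,2],  [3:],  [4:1],  [5:1] }
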